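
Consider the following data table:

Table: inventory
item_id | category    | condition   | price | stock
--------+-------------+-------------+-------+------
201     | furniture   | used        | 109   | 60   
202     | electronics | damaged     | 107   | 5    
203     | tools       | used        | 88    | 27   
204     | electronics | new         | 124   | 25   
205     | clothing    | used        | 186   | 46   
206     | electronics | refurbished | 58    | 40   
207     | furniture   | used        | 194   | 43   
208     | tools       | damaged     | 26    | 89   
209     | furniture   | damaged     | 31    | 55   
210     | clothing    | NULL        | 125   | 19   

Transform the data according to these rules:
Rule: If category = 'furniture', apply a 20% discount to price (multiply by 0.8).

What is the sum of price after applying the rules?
981.2

Step 1: Records with category = 'furniture' have total price = 334
Step 2: Apply multiplier: 334 × 0.8 = 267.2
Step 3: Other records total: 714
Step 4: Final sum = 267.2 + 714 = 981.2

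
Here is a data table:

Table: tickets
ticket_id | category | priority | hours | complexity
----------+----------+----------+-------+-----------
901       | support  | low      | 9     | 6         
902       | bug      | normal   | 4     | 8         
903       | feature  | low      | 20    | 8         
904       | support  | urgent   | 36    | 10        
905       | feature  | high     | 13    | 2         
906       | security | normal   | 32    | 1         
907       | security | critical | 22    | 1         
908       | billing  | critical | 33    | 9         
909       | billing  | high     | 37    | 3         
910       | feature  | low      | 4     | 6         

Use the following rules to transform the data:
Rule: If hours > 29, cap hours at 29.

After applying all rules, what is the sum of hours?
188

Step 1: 4 records have hours > 29
Step 2: These records originally summed to 138
Step 3: After capping: 4 × 29 = 116
Step 4: Unaffected records sum: 72
Step 5: Final sum = 116 + 72 = 188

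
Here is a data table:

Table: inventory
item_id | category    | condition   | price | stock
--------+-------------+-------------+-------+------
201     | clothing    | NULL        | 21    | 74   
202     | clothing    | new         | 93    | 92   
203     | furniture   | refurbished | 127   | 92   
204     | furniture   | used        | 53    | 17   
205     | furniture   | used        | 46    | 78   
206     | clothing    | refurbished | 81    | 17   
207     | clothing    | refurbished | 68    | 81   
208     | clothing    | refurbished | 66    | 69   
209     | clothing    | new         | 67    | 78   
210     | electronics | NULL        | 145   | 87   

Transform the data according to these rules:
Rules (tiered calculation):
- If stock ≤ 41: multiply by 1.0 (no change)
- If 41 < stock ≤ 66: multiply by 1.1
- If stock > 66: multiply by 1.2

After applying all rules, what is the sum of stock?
815.2

Step 1: Tier 1 (stock ≤ 41): 2 records, sum = 34 × 1.0 = 34.0
Step 2: Tier 2 (41 < stock ≤ 66): 0 records, sum = 0 × 1.1 = 0.0
Step 3: Tier 3 (stock > 66): 8 records, sum = 651 × 1.2 = 781.2
Step 4: Final sum = 34.0 + 0.0 + 781.2 = 815.2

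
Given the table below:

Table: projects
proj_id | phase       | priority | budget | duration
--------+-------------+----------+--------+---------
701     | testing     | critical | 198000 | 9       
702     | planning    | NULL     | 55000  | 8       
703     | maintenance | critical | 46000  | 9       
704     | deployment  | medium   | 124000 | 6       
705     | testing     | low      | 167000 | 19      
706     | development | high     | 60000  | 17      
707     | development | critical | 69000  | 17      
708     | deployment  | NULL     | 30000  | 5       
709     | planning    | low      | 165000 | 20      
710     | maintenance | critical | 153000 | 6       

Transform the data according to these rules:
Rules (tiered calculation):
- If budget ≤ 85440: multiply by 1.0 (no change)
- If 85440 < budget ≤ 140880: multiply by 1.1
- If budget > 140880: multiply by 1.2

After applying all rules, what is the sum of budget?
1216000.0

Step 1: Tier 1 (budget ≤ 85440): 5 records, sum = 260000 × 1.0 = 260000.0
Step 2: Tier 2 (85440 < budget ≤ 140880): 1 records, sum = 124000 × 1.1 = 136400.0
Step 3: Tier 3 (budget > 140880): 4 records, sum = 683000 × 1.2 = 819600.0
Step 4: Final sum = 260000.0 + 136400.0 + 819600.0 = 1216000.0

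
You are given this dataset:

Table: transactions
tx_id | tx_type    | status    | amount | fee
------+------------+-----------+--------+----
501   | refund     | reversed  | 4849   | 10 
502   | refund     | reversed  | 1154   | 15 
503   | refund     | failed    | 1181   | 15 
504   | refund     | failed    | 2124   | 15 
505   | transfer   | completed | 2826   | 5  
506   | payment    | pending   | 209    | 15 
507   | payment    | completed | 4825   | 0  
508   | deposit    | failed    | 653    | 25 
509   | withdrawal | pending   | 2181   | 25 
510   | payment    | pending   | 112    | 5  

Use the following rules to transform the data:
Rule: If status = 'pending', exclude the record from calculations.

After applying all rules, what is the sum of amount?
17612

Step 1: Identify records where status = 'pending'
Step 2: The excluded records sum to 2502
Step 3: Original total amount = 20114
Step 4: Remaining total = 20114 - 2502 = 17612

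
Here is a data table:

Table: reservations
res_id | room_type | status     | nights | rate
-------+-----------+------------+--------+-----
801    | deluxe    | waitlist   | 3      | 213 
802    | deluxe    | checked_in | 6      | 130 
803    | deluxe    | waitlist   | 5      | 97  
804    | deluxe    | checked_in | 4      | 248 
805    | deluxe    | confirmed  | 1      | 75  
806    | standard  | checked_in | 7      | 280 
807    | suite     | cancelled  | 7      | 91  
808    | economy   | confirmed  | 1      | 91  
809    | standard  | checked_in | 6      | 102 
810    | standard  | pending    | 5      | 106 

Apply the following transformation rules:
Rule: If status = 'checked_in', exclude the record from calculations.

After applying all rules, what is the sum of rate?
673

Step 1: Identify records where status = 'checked_in'
Step 2: The excluded records sum to 760
Step 3: Original total rate = 1433
Step 4: Remaining total = 1433 - 760 = 673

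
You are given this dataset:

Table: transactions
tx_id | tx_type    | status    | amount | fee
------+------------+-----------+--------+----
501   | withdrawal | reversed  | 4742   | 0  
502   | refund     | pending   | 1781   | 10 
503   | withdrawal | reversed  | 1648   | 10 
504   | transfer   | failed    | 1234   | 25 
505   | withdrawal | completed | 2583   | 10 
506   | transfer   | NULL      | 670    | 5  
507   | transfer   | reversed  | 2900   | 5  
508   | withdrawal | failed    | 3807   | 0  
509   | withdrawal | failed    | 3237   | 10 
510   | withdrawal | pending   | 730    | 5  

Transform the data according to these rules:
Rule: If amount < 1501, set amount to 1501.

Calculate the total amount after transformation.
25201

Step 1: 3 records have amount < 1501
Step 2: These records originally summed to 2634
Step 3: After setting to minimum: 3 × 1501 = 4503
Step 4: Unaffected records sum: 20698
Step 5: Final sum = 4503 + 20698 = 25201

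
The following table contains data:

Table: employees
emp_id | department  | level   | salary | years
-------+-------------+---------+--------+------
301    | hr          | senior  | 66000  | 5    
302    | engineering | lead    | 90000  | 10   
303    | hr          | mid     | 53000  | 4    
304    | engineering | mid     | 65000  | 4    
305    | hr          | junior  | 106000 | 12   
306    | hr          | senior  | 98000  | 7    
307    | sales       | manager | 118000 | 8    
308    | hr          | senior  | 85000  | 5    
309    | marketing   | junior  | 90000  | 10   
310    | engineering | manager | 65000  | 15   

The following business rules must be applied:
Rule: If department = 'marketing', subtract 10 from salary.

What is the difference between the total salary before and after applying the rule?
10

Step 1: Original sum of salary = 836000
Step 2: 1 records have department = 'marketing'
Step 3: Each affected record changes by -10
Step 4: Total change = 1 × -10 = -10
Step 5: New sum = 836000 + -10 = 835990
Step 6: Difference = |835990 - 836000| = 10
        (Sum decreased by 10)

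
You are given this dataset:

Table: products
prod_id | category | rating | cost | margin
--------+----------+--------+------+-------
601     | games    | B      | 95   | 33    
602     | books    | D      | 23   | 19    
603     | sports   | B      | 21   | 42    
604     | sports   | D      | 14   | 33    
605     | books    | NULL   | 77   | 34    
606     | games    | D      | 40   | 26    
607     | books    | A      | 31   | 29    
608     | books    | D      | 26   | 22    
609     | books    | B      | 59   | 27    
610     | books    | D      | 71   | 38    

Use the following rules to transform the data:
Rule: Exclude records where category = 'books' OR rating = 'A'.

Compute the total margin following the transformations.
134

Step 1: Find records where category = 'books' OR rating = 'A'
Step 2: 6 records match, summing to 169
Step 3: Original sum: 303
Step 4: Remaining sum = 303 - 169 = 134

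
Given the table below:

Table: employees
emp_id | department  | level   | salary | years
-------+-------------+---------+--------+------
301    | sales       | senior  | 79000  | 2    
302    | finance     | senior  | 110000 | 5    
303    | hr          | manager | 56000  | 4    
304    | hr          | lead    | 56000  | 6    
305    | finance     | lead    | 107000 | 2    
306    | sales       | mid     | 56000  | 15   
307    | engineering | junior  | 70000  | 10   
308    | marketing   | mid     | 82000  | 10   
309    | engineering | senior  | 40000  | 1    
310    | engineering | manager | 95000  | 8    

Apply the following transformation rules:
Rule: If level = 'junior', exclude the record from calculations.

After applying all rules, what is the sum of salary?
681000

Step 1: Identify records where level = 'junior'
Step 2: The excluded records sum to 70000
Step 3: Original total salary = 751000
Step 4: Remaining total = 751000 - 70000 = 681000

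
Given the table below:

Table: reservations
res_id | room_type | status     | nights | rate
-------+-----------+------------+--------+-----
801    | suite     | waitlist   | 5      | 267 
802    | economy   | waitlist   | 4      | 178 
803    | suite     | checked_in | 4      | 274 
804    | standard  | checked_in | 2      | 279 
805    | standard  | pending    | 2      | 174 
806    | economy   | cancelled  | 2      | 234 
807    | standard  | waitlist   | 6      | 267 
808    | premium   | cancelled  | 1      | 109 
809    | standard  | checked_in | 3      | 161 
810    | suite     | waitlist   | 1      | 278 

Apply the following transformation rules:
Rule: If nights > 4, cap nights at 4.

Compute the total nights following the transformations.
27

Step 1: 2 records have nights > 4
Step 2: These records originally summed to 11
Step 3: After capping: 2 × 4 = 8
Step 4: Unaffected records sum: 19
Step 5: Final sum = 8 + 19 = 27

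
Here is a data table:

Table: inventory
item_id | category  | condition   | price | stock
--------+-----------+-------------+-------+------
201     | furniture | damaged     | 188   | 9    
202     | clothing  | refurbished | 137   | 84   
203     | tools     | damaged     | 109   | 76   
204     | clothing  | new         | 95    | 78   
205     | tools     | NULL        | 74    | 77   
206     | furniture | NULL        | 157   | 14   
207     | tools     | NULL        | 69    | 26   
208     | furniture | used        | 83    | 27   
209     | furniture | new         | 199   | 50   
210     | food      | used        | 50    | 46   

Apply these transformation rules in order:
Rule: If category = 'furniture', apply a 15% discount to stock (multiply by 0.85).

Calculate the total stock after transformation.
472.0

Step 1: Records with category = 'furniture' have total stock = 100
Step 2: Apply multiplier: 100 × 0.85 = 85.0
Step 3: Other records total: 387
Step 4: Final sum = 85.0 + 387 = 472.0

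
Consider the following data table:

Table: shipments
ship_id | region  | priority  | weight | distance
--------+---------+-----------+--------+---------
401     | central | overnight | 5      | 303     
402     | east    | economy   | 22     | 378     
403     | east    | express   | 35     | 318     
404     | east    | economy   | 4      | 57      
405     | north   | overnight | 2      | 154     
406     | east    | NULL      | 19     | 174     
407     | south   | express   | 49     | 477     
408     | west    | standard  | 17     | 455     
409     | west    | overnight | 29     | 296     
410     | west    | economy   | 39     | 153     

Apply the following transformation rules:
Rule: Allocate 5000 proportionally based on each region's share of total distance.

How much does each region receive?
central: 547.92, east: 1676.31, north: 278.48, south: 862.57, west: 1634.72

Step 1: Calculate total distance = 2765
Step 2: Calculate each region's proportion:
  central: 303/2765 = 10.96% → 547.92
  east: 927/2765 = 33.53% → 1676.31
  north: 154/2765 = 5.57% → 278.48
  south: 477/2765 = 17.25% → 862.57
  west: 904/2765 = 32.69% → 1634.72
Step 3: Verify: sum of allocations ≈ 5000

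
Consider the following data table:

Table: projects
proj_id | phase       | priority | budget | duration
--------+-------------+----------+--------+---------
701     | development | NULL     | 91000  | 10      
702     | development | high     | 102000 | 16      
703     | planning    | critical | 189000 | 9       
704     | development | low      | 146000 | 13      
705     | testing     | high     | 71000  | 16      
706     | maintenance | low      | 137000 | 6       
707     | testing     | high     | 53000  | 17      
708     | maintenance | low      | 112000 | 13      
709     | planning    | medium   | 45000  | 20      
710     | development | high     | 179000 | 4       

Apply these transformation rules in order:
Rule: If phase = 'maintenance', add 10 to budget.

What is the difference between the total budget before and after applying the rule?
20

Step 1: Original sum of budget = 1125000
Step 2: 2 records have phase = 'maintenance'
Step 3: Each affected record changes by 10
Step 4: Total change = 2 × 10 = 20
Step 5: New sum = 1125000 + 20 = 1125020
Step 6: Difference = |1125020 - 1125000| = 20
        (Sum increased by 20)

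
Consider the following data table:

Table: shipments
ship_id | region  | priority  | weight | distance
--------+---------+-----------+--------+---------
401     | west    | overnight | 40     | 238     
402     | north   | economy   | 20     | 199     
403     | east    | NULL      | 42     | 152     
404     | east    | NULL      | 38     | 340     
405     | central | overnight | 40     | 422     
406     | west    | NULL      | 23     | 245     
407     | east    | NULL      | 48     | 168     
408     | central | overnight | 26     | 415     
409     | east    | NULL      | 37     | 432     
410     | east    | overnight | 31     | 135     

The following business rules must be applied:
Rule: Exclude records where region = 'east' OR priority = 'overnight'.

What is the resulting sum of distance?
444

Step 1: Find records where region = 'east' OR priority = 'overnight'
Step 2: 8 records match, summing to 2302
Step 3: Original sum: 2746
Step 4: Remaining sum = 2746 - 2302 = 444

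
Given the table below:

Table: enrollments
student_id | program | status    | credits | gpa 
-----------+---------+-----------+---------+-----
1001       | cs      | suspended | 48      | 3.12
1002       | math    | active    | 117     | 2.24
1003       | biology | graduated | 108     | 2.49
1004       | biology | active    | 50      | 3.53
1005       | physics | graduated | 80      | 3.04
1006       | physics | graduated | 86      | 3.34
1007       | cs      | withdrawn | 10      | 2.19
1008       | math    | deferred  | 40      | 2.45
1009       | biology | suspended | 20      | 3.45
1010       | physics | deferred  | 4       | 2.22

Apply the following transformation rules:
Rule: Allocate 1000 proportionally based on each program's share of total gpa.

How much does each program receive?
biology: 337.37, cs: 189.17, math: 167.08, physics: 306.38

Step 1: Calculate total gpa = 28.07
Step 2: Calculate each program's proportion:
  biology: 9.47/28.07 = 33.74% → 337.37
  cs: 5.31/28.07 = 18.92% → 189.17
  math: 4.69/28.07 = 16.71% → 167.08
  physics: 8.6/28.07 = 30.64% → 306.38
Step 3: Verify: sum of allocations ≈ 1000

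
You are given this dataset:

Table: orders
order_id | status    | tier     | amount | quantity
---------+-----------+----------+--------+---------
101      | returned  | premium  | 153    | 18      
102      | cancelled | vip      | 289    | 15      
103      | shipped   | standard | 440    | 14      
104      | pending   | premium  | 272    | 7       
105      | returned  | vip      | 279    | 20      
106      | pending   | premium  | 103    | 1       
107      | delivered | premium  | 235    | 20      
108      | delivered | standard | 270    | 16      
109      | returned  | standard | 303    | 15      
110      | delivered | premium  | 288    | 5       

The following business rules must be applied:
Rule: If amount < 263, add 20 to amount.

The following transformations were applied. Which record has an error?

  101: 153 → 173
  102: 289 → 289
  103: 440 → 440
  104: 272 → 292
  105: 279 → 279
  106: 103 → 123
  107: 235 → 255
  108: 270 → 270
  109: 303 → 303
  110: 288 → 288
Record 104 has an error. The correct transformed value should be 272, not 292.

Step 1: Check each record against the rule
Step 2: Record 104 has amount = 272
Step 3: Since 272 >= 263, the bonus should not have been applied
Step 4: Correct value = 272, but claimed value = 292
Conclusion: Record 104 has the error.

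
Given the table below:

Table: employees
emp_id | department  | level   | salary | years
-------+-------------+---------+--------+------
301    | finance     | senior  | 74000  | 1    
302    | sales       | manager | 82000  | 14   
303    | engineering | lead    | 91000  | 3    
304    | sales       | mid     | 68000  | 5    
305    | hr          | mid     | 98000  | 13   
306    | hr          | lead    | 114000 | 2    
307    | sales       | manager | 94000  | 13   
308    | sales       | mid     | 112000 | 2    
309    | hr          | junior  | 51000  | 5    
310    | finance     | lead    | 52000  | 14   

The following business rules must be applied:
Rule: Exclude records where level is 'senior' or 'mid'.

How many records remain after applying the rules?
6

Step 1: Count records to exclude
  - 1 (senior) + 3 (mid) = 4 records
Step 2: Total records: 10
Step 3: Remaining = 10 - 4 = 6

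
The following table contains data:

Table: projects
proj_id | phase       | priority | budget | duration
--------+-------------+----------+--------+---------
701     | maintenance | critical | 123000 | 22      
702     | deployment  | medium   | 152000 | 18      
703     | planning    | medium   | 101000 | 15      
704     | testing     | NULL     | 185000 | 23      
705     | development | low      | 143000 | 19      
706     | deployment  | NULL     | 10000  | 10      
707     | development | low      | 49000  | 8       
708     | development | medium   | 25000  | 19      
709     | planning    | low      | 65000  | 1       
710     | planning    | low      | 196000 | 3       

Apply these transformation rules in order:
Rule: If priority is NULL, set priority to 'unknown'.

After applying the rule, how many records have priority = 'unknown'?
2

Step 1: Count records where priority IS NULL
Step 2: Found 2 records with NULL priority
Step 3: These records will have priority set to 'unknown'
Step 4: Records already having priority = 'unknown': 0
Step 5: Answer: 2 + 0 = 2 records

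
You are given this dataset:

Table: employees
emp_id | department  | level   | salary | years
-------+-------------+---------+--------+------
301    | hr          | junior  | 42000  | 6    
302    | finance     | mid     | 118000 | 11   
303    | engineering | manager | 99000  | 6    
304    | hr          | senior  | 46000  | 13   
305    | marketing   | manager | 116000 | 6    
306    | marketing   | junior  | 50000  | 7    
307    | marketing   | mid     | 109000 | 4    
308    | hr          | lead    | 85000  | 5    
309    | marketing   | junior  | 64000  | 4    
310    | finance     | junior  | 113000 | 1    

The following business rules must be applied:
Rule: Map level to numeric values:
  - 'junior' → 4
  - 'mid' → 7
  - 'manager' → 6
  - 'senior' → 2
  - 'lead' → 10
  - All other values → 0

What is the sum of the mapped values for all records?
54

Step 1: Apply mapping to each record
Step 2: Count by status:
  'junior': 4 records × 4 = 16
  'mid': 2 records × 7 = 14
  'manager': 2 records × 6 = 12
  'senior': 1 records × 2 = 2
  'lead': 1 records × 10 = 10
Step 3: Sum all mapped values = 54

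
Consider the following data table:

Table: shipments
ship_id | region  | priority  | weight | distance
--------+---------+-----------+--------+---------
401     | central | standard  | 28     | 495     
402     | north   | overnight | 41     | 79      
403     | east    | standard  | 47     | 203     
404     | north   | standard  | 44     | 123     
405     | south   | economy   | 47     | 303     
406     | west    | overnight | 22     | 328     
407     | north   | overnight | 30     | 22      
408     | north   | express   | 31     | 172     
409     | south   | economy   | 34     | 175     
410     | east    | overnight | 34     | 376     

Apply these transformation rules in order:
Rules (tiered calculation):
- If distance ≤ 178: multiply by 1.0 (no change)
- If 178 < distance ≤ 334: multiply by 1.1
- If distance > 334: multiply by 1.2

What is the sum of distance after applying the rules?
2533.6

Step 1: Tier 1 (distance ≤ 178): 5 records, sum = 571 × 1.0 = 571.0
Step 2: Tier 2 (178 < distance ≤ 334): 3 records, sum = 834 × 1.1 = 917.4
Step 3: Tier 3 (distance > 334): 2 records, sum = 871 × 1.2 = 1045.2
Step 4: Final sum = 571.0 + 917.4 + 1045.2 = 2533.6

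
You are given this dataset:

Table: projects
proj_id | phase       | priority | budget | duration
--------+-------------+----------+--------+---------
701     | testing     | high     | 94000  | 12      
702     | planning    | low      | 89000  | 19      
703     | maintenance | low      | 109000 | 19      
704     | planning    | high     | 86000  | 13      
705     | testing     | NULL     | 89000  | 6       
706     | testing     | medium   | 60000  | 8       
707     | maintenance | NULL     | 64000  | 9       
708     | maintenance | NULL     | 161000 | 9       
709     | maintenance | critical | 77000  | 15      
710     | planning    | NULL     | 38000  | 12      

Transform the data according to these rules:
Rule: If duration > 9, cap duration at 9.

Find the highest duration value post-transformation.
9

Step 1: Original maximum duration = 19
Step 2: Apply cap at 9
Step 3: 6 records had duration > 9 and were capped
Step 4: Maximum after transformation = 9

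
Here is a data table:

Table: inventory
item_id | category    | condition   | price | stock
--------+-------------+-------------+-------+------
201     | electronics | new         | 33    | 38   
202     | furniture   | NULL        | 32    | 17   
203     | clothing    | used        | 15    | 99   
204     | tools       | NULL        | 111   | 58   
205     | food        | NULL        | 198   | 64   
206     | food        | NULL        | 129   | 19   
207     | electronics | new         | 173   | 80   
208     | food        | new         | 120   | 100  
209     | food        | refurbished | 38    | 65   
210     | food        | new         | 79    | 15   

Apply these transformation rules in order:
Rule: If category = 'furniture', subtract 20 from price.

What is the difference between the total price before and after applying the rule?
20

Step 1: Original sum of price = 928
Step 2: 1 records have category = 'furniture'
Step 3: Each affected record changes by -20
Step 4: Total change = 1 × -20 = -20
Step 5: New sum = 928 + -20 = 908
Step 6: Difference = |908 - 928| = 20
        (Sum decreased by 20)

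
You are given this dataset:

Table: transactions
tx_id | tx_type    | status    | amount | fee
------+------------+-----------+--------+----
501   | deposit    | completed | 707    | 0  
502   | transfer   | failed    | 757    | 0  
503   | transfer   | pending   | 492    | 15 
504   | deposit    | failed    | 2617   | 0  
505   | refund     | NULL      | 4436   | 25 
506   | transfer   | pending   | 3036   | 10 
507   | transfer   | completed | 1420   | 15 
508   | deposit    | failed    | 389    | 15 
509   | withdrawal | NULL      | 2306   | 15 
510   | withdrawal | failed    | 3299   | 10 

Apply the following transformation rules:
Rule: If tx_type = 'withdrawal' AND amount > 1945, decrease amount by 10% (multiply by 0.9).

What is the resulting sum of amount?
18898.5

Step 1: Find records where tx_type = 'withdrawal' AND amount > 1945
Step 2: 2 records match, summing to 5605
Step 3: After multiplier: 5605 × 0.9 = 5044.5
Step 4: Unaffected records sum: 13854
Step 5: Final sum = 5044.5 + 13854 = 18898.5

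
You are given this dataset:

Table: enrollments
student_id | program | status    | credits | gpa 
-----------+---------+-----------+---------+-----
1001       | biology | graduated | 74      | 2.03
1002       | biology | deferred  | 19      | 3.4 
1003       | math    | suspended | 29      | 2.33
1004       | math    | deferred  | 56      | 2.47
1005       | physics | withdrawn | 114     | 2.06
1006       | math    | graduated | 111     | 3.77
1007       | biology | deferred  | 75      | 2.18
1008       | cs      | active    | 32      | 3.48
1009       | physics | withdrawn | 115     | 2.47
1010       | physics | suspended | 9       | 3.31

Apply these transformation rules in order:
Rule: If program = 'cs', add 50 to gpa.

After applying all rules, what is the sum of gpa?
77.5

Step 1: Count records where program = 'cs': 1
Step 2: Total bonus added: 1 × 50 = 50
Step 3: Original sum of gpa: 27.5
Step 4: Final sum = 27.5 + 50 = 77.5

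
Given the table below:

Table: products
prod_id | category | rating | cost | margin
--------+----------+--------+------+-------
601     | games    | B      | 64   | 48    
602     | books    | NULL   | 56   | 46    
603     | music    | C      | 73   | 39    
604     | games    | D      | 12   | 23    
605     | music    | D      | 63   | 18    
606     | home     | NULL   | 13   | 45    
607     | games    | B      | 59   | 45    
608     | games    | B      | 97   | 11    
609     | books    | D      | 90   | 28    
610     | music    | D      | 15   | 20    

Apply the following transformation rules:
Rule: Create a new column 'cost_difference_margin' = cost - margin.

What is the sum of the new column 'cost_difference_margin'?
219

Step 1: For each record, compute cost - margin
Example calculations:
  64 - 48 = 16
  56 - 46 = 10
  73 - 39 = 34
  ...
Step 2: Sum all derived values
Step 3: Total = 219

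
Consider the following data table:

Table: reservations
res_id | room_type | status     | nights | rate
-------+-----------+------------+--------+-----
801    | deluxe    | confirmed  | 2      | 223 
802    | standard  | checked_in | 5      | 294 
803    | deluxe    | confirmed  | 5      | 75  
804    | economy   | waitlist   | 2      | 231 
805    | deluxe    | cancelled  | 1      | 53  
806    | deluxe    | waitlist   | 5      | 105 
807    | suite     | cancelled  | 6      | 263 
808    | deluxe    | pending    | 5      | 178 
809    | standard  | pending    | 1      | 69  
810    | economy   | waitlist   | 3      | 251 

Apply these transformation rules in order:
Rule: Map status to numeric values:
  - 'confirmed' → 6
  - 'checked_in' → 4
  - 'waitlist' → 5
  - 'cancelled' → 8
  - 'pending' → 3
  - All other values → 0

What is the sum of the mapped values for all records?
53

Step 1: Apply mapping to each record
Step 2: Count by status:
  'confirmed': 2 records × 6 = 12
  'checked_in': 1 records × 4 = 4
  'waitlist': 3 records × 5 = 15
  'cancelled': 2 records × 8 = 16
  'pending': 2 records × 3 = 6
Step 3: Sum all mapped values = 53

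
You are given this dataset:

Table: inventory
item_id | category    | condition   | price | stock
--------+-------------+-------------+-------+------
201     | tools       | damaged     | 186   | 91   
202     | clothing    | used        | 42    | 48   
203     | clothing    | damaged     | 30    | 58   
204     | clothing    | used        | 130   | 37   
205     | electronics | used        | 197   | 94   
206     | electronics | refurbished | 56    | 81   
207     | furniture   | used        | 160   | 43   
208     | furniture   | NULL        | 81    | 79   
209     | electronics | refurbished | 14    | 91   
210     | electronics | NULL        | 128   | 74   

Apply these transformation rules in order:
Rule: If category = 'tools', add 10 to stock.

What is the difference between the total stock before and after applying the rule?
10

Step 1: Original sum of stock = 696
Step 2: 1 records have category = 'tools'
Step 3: Each affected record changes by 10
Step 4: Total change = 1 × 10 = 10
Step 5: New sum = 696 + 10 = 706
Step 6: Difference = |706 - 696| = 10
        (Sum increased by 10)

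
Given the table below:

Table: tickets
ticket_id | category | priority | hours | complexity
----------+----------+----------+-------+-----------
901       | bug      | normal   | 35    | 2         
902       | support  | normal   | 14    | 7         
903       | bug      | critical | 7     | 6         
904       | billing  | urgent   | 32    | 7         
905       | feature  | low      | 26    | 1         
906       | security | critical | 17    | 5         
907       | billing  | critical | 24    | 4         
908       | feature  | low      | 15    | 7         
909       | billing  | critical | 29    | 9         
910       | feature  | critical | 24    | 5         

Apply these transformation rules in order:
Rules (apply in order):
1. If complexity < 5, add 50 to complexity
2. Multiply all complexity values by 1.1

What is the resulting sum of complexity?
223.3

Step 1: Apply Rule 1 - Add 50 to records with complexity < 5
  - 3 records affected: 7 + (3 × 50) = 157
  - Unaffected records: 46
  - Sum after Rule 1: 203
Step 2: Apply Rule 2 - Multiply all by 1.1
  - 203 × 1.1 = 223.3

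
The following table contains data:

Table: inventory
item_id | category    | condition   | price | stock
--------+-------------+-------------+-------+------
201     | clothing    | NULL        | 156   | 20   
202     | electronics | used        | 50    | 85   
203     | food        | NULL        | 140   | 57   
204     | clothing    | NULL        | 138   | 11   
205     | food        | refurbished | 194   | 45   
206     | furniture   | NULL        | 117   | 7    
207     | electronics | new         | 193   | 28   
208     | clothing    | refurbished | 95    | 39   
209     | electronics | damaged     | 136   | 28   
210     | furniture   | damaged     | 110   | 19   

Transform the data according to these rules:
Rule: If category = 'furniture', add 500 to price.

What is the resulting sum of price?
2329

Step 1: Count records where category = 'furniture': 2
Step 2: Total bonus added: 2 × 500 = 1000
Step 3: Original sum of price: 1329
Step 4: Final sum = 1329 + 1000 = 2329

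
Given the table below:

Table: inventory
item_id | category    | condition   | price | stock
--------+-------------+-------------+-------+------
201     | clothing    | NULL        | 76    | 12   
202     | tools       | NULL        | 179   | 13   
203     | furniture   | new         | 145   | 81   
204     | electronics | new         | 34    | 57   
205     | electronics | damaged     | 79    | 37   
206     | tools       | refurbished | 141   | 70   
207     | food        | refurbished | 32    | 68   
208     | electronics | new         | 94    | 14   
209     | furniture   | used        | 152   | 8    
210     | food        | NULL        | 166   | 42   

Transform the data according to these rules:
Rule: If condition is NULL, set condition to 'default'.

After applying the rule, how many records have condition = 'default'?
3

Step 1: Count records where condition IS NULL
Step 2: Found 3 records with NULL condition
Step 3: These records will have condition set to 'default'
Step 4: Records already having condition = 'default': 0
Step 5: Answer: 3 + 0 = 3 records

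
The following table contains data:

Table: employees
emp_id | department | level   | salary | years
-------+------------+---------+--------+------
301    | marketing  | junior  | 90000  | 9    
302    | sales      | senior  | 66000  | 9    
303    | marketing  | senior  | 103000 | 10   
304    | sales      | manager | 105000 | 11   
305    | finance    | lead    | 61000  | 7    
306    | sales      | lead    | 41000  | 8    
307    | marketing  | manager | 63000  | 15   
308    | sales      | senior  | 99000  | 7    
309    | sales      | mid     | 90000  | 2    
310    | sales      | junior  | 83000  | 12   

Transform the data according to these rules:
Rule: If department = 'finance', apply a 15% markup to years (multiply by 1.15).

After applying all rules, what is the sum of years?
91.05

Step 1: Records with department = 'finance' have total years = 7
Step 2: Apply multiplier: 7 × 1.15 = 8.05
Step 3: Other records total: 83
Step 4: Final sum = 8.05 + 83 = 91.05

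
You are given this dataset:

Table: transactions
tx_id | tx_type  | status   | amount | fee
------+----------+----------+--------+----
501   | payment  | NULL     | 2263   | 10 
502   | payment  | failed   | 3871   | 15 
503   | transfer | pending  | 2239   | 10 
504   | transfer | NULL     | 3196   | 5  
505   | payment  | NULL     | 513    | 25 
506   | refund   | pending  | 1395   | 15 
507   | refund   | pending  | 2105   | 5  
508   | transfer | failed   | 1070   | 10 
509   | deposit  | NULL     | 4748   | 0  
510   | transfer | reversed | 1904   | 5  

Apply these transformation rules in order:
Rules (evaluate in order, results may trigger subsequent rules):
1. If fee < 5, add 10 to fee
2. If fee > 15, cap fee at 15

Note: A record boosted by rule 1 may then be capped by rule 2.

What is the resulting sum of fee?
100

Step 1: Apply rule 1 to records with fee < 5
  - 1 records get bonus of 10
  - Of these, 0 records then exceed 15 and get capped
Step 2: Apply rule 2 to records with fee > 15
  - 1 records (original) are capped
Step 3: Calculate final sum = 100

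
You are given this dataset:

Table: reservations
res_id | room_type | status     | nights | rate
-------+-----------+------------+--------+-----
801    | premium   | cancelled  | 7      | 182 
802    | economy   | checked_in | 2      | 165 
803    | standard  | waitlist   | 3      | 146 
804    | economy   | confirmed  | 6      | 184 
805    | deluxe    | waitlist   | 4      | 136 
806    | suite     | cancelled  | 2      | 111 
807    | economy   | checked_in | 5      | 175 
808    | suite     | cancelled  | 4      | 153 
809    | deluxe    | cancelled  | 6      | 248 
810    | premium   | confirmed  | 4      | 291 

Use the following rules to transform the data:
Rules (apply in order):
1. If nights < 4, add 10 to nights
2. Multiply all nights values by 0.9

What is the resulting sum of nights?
65.7

Step 1: Apply Rule 1 - Add 10 to records with nights < 4
  - 3 records affected: 7 + (3 × 10) = 37
  - Unaffected records: 36
  - Sum after Rule 1: 73
Step 2: Apply Rule 2 - Multiply all by 0.9
  - 73 × 0.9 = 65.7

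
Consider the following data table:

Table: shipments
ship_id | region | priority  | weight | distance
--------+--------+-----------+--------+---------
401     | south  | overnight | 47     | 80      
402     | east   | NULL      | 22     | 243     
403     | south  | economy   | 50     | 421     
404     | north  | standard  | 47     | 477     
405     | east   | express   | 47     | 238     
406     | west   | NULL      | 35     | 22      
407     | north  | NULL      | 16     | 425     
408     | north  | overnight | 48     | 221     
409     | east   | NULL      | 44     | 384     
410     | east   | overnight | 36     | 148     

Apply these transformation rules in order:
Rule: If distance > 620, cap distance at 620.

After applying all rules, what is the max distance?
477

Step 1: Original maximum distance = 477
Step 2: Check cap of 620 against maximum
Step 3: No records exceed the cap (max 477 <= cap 620), so no capping applies
Step 4: Maximum after transformation = 477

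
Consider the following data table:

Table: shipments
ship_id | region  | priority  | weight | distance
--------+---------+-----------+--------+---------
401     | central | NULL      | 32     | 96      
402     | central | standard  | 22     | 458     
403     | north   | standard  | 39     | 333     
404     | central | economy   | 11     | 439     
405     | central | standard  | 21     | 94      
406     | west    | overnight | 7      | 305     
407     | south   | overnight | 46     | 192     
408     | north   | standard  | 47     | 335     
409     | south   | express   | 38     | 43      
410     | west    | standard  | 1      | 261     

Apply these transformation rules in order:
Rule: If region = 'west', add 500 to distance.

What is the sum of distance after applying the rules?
3556

Step 1: Count records where region = 'west': 2
Step 2: Total bonus added: 2 × 500 = 1000
Step 3: Original sum of distance: 2556
Step 4: Final sum = 2556 + 1000 = 3556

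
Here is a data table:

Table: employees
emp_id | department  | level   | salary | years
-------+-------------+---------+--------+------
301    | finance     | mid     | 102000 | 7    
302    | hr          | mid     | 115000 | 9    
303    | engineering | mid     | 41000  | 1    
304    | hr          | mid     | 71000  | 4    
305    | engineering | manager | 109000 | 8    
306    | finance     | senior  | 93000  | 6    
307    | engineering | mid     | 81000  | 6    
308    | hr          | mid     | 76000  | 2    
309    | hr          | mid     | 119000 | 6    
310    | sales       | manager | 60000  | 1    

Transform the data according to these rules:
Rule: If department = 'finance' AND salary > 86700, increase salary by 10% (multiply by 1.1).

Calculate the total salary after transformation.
886500.0

Step 1: Find records where department = 'finance' AND salary > 86700
Step 2: 2 records match, summing to 195000
Step 3: After multiplier: 195000 × 1.1 = 214500.0
Step 4: Unaffected records sum: 672000
Step 5: Final sum = 214500.0 + 672000 = 886500.0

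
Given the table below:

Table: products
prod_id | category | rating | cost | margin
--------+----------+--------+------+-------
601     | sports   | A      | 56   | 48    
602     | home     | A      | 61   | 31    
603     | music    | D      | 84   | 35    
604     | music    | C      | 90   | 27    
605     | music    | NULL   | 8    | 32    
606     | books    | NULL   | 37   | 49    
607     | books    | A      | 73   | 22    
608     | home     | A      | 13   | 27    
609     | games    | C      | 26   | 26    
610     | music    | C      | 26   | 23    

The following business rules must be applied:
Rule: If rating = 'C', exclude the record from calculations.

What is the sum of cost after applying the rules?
332

Step 1: Identify records where rating = 'C'
Step 2: The excluded records sum to 142
Step 3: Original total cost = 474
Step 4: Remaining total = 474 - 142 = 332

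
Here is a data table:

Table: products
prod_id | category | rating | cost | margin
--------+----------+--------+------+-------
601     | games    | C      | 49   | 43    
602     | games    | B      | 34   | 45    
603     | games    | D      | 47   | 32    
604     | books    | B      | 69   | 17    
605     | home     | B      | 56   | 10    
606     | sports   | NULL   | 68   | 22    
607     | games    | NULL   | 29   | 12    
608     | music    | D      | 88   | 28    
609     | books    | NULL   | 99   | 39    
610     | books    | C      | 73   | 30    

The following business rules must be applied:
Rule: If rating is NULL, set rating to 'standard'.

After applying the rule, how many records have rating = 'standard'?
3

Step 1: Count records where rating IS NULL
Step 2: Found 3 records with NULL rating
Step 3: These records will have rating set to 'standard'
Step 4: Records already having rating = 'standard': 0
Step 5: Answer: 3 + 0 = 3 records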